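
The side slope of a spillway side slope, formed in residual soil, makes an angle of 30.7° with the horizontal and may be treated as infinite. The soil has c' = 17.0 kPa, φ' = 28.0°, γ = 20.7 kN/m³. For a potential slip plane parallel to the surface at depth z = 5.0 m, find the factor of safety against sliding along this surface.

For an infinite slope with a slip plane parallel to the surface (no pore pressure): FS = [c' + γz cos²β tanφ'] / [γz sinβ cosβ].
γz = 20.7·5.0 = 103.50 kN/m²
Numerator = 17.0 + 103.50·cos²30.7°·tan28.0° = 17.0 + 103.50·0.7393·0.5317 = 57.688 kPa
Denominator = 103.50·sin30.7°·cos30.7° = 103.50·0.5105·0.8599 = 45.436 kPa
FS = 57.688 / 45.436 = 1.270

FS = 1.27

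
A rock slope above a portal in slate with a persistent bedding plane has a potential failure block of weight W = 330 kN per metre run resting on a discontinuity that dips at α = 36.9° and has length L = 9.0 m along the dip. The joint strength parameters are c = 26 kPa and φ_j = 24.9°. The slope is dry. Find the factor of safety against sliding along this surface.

Resolving the block weight along and normal to the plane and applying the Mohr–Coulomb strength on the joint:
N' = W cosα = 330·cos36.9° = 263.9 kN/m
Driving force T = W sinα = 330·sin36.9° = 198.1 kN/m
Resisting force R = c·L + N'·tanφ_j = 26·9.0 + 263.9·tan24.9° = 234.0 + 122.5 = 356.5 kN/m
FS = R / T = 356.5 / 198.1 = 1.799

FS = 1.80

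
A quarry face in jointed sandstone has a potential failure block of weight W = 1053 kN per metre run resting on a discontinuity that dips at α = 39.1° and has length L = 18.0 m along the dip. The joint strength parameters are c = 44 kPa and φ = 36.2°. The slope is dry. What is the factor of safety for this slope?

Resolving the block weight along and normal to the plane and applying the Mohr–Coulomb strength on the joint:
N' = W cosα = 1053·cos39.1° = 817.2 kN/m
Driving force T = W sinα = 1053·sin39.1° = 664.1 kN/m
Resisting force R = c·L + N'·tanφ = 44·18.0 + 817.2·tan36.2° = 792.0 + 598.1 = 1390.1 kN/m
FS = R / T = 1390.1 / 664.1 = 2.093

FS = 2.09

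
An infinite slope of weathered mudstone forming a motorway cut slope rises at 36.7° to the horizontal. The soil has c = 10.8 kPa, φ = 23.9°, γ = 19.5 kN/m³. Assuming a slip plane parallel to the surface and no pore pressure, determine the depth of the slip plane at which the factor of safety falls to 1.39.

Setting FS = 1.39 in FS = [c + γz cos²β tanφ] / [γz sinβ cosβ] and solving for z:
z = c / [γ cosβ (FS·sinβ − cosβ·tanφ)]
  = 10.8 / [19.5·cos36.7°·(1.39·sin36.7° − cos36.7°·tan23.9°)]
  = 10.8 / [19.5·0.8018·(1.39·0.5976 − 0.8018·0.4431)]
  = 10.8 / 7.4327 = 1.453 m

z = 1.45 m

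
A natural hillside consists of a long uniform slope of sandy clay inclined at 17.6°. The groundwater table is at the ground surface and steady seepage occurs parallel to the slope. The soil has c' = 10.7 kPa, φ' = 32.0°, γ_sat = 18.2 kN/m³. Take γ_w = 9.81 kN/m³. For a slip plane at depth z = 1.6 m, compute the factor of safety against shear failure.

FS = 2.18

With seepage parallel to the slope and the water table at the surface, the effective normal stress on the slip plane uses the buoyant unit weight γ' = γ_sat − γ_w while the driving shear stress uses γ_sat:
FS = [c' + γ' z cos²β tanφ'] / [γ_sat z sinβ cosβ]
γ' = 18.2 − 9.81 = 8.39 kN/m³
Numerator = 10.7 + 8.39·1.6·cos²17.6°·tan32.0° = 10.7 + 8.39·1.6·0.9086·0.6249 = 18.321 kPa
Denominator = 18.2·1.6·sin17.6°·cos17.6° = 18.2·1.6·0.3024·0.9532 = 8.393 kPa
FS = 18.321 / 8.393 = 2.183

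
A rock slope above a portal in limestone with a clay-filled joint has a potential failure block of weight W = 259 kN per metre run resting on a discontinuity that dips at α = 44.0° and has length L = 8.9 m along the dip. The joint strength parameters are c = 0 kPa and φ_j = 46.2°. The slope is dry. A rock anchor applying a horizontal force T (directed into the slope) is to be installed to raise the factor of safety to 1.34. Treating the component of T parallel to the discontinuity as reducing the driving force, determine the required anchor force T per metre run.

Resolving forces along and normal to the sliding plane, with the horizontal anchor force T adding T·sinα to the effective normal force and T·cosα acting up the plane against the driving force:
FS = [cL + (W cosα + T sinα) tanφ_j] / [W sinα − T cosα]
Without the anchor: N' = 186.3 kN/m, driving T_d = 179.9 kN/m, resisting R = 0·8.9 + 186.3·tan46.2° = 194.3 kN/m, FS = 1.08.
Setting FS = 1.34 and solving for T:
1.34·(179.9 − T cos44.0°) = 194.3 + T sin44.0°·tan46.2°
T·(sin44.0°·tan46.2° + 1.34·cos44.0°) = 1.34·179.9 − 194.3
T·(0.6947·1.0428 + 1.34·0.7193) = 241.1 − 194.3 = 46.8
T·1.6883 = 46.8
T = 27.7 kN/m

T = 28 kN/m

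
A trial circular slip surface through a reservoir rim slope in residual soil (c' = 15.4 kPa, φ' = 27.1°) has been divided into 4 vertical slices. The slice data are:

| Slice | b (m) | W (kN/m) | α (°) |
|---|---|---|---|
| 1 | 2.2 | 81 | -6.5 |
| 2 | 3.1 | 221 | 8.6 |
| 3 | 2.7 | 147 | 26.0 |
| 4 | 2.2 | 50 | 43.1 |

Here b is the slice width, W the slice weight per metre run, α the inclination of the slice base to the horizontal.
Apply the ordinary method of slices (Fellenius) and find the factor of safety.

Ordinary method of slices: FS = Σ[c'·Δl_i + (W_i cosα_i)·tanφ'] / Σ W_i sinα_i, with Δl_i = b_i / cosα_i.
Slice 1: Δl = 2.2/cos(-6.5°) = 2.214 m; N'_1 = 81·cos(-6.5°) = 80.5; c'Δl = 34.10; W sinα = -9.2
Slice 2: Δl = 3.1/cos8.6° = 3.135 m; N'_2 = 221·cos8.6° = 218.5; c'Δl = 48.28; W sinα = 33.0
Slice 3: Δl = 2.7/cos26.0° = 3.004 m; N'_3 = 147·cos26.0° = 132.1; c'Δl = 46.26; W sinα = 64.4
Slice 4: Δl = 2.2/cos43.1° = 3.013 m; N'_4 = 50·cos43.1° = 36.5; c'Δl = 46.40; W sinα = 34.2
Σc'Δl = 175.0 kN/m; ΣN' = 467.6 kN/m; ΣW sinα = 122.5 kN/m
Resisting = 175.0 + 467.6·tan27.1° = 175.0 + 239.3 = 414.3 kN/m
FS = 414.3 / 122.5 = 3.383

FS = 3.38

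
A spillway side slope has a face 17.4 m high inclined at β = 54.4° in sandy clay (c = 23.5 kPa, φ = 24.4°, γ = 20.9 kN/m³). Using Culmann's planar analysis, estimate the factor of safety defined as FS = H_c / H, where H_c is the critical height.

H_c = (4c/γ) · sinβ cosφ / [1 − cos(β − φ)]
    = (4·23.5/20.9) · sin54.4°·cos24.4° / [1 − cos30.0°]
    = 4.498 · 0.7405 / 0.1340 = 24.86 m
FS = H_c / H = 24.86 / 17.4 = 1.429

FS = 1.43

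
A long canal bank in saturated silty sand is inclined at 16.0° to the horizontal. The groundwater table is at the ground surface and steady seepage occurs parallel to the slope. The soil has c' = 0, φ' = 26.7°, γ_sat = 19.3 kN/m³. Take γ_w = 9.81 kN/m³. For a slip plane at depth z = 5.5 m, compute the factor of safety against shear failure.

FS = 0.86

With seepage parallel to the slope and the water table at the surface, the effective normal stress on the slip plane uses the buoyant unit weight γ' = γ_sat − γ_w while the driving shear stress uses γ_sat:
FS = [c' + γ' z cos²β tanφ'] / [γ_sat z sinβ cosβ]
(For c' = 0 this reduces to FS = (γ'/γ_sat)·tanφ'/tanβ.)
γ' = 19.3 − 9.81 = 9.49 kN/m³
Numerator = 0.0 + 9.49·5.5·cos²16.0°·tan26.7° = 0.0 + 9.49·5.5·0.9240·0.5029 = 24.257 kPa
Denominator = 19.3·5.5·sin16.0°·cos16.0° = 19.3·5.5·0.2756·0.9613 = 28.125 kPa
FS = 24.257 / 28.125 = 0.862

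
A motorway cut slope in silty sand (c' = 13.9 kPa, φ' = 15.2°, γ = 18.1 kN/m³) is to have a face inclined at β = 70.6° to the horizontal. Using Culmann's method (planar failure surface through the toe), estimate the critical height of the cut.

Culmann's analysis gives the critical failure plane at α_cr = (β + φ')/2 = (70.6 + 15.2)/2 = 42.9°, and the critical height
H_c = (4c'/γ) · sinβ cosφ' / [1 − cos(β − φ')]
    = (4·13.9/18.1) · sin70.6°·cos15.2° / [1 − cos(55.4°)]
    = 3.072 · 0.9432·0.9650 / [1 − 0.5678]
    = 3.072 · 0.9102 / 0.4322
    = 6.47 m

H_c = 6.47 m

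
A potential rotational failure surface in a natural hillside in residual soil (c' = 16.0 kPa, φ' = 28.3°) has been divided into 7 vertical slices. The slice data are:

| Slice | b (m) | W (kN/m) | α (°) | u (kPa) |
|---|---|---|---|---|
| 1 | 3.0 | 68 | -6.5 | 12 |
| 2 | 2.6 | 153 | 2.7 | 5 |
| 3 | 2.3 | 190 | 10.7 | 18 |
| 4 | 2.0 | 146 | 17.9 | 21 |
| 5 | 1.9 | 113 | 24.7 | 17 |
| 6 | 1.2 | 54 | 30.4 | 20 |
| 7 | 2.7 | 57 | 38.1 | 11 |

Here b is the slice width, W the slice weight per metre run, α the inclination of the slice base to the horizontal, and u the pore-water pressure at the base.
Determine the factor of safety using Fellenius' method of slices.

Ordinary method of slices: FS = Σ[c'·Δl_i + (W_i cosα_i − u_i·Δl_i)·tanφ'] / Σ W_i sinα_i, with Δl_i = b_i / cosα_i.
Slice 1: Δl = 3.0/cos(-6.5°) = 3.019 m; N'_1 = 68·cos(-6.5°) − 12·3.019 = 31.3; c'Δl = 48.31; W sinα = -7.7
Slice 2: Δl = 2.6/cos2.7° = 2.603 m; N'_2 = 153·cos2.7° − 5·2.603 = 139.8; c'Δl = 41.65; W sinα = 7.2
Slice 3: Δl = 2.3/cos10.7° = 2.341 m; N'_3 = 190·cos10.7° − 18·2.341 = 144.6; c'Δl = 37.45; W sinα = 35.3
Slice 4: Δl = 2.0/cos17.9° = 2.102 m; N'_4 = 146·cos17.9° − 21·2.102 = 94.8; c'Δl = 33.63; W sinα = 44.9
Slice 5: Δl = 1.9/cos24.7° = 2.091 m; N'_5 = 113·cos24.7° − 17·2.091 = 67.1; c'Δl = 33.46; W sinα = 47.2
Slice 6: Δl = 1.2/cos30.4° = 1.391 m; N'_6 = 54·cos30.4° − 20·1.391 = 18.8; c'Δl = 22.26; W sinα = 27.3
Slice 7: Δl = 2.7/cos38.1° = 3.431 m; N'_7 = 57·cos38.1° − 11·3.431 = 7.1; c'Δl = 54.90; W sinα = 35.2
Σc'Δl = 271.7 kN/m; ΣN' = 503.5 kN/m; ΣW sinα = 189.4 kN/m
Resisting = 271.7 + 503.5·tan28.3° = 271.7 + 271.1 = 542.7 kN/m
FS = 542.7 / 189.4 = 2.866

FS = 2.87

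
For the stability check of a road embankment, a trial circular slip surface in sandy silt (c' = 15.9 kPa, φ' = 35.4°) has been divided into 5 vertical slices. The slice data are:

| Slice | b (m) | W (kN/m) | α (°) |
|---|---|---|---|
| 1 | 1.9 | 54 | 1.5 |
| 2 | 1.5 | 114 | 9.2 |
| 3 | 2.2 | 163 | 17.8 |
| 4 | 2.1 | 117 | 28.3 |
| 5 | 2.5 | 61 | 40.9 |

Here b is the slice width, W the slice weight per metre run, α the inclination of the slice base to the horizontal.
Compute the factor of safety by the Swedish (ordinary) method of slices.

Ordinary method of slices: FS = Σ[c'·Δl_i + (W_i cosα_i)·tanφ'] / Σ W_i sinα_i, with Δl_i = b_i / cosα_i.
Slice 1: Δl = 1.9/cos1.5° = 1.901 m; N'_1 = 54·cos1.5° = 54.0; c'Δl = 30.22; W sinα = 1.4
Slice 2: Δl = 1.5/cos9.2° = 1.520 m; N'_2 = 114·cos9.2° = 112.5; c'Δl = 24.16; W sinα = 18.2
Slice 3: Δl = 2.2/cos17.8° = 2.311 m; N'_3 = 163·cos17.8° = 155.2; c'Δl = 36.74; W sinα = 49.8
Slice 4: Δl = 2.1/cos28.3° = 2.385 m; N'_4 = 117·cos28.3° = 103.0; c'Δl = 37.92; W sinα = 55.5
Slice 5: Δl = 2.5/cos40.9° = 3.308 m; N'_5 = 61·cos40.9° = 46.1; c'Δl = 52.59; W sinα = 39.9
Σc'Δl = 181.6 kN/m; ΣN' = 470.8 kN/m; ΣW sinα = 164.9 kN/m
Resisting = 181.6 + 470.8·tan35.4° = 181.6 + 334.6 = 516.2 kN/m
FS = 516.2 / 164.9 = 3.131

FS = 3.13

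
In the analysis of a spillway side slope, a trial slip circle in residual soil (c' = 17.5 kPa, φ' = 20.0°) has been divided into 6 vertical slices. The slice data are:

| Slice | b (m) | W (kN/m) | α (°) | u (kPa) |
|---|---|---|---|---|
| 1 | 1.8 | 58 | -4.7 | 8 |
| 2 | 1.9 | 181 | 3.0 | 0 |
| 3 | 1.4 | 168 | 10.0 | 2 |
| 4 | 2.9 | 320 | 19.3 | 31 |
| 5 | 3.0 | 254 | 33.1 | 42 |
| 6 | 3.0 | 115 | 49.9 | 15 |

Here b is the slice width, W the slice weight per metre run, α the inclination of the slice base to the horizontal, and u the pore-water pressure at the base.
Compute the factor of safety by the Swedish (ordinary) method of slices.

Ordinary method of slices: FS = Σ[c'·Δl_i + (W_i cosα_i − u_i·Δl_i)·tanφ'] / Σ W_i sinα_i, with Δl_i = b_i / cosα_i.
Slice 1: Δl = 1.8/cos(-4.7°) = 1.806 m; N'_1 = 58·cos(-4.7°) − 8·1.806 = 43.4; c'Δl = 31.61; W sinα = -4.8
Slice 2: Δl = 1.9/cos3.0° = 1.903 m; N'_2 = 181·cos3.0° − 0·1.903 = 180.8; c'Δl = 33.30; W sinα = 9.5
Slice 3: Δl = 1.4/cos10.0° = 1.422 m; N'_3 = 168·cos10.0° − 2·1.422 = 162.6; c'Δl = 24.88; W sinα = 29.2
Slice 4: Δl = 2.9/cos19.3° = 3.073 m; N'_4 = 320·cos19.3° − 31·3.073 = 206.8; c'Δl = 53.77; W sinα = 105.8
Slice 5: Δl = 3.0/cos33.1° = 3.581 m; N'_5 = 254·cos33.1° − 42·3.581 = 62.4; c'Δl = 62.67; W sinα = 138.7
Slice 6: Δl = 3.0/cos49.9° = 4.657 m; N'_6 = 115·cos49.9° − 15·4.657 = 4.2; c'Δl = 81.51; W sinα = 88.0
Σc'Δl = 287.7 kN/m; ΣN' = 660.1 kN/m; ΣW sinα = 366.3 kN/m
Resisting = 287.7 + 660.1·tan20.0° = 287.7 + 240.2 = 528.0 kN/m
FS = 528.0 / 366.3 = 1.441

FS = 1.44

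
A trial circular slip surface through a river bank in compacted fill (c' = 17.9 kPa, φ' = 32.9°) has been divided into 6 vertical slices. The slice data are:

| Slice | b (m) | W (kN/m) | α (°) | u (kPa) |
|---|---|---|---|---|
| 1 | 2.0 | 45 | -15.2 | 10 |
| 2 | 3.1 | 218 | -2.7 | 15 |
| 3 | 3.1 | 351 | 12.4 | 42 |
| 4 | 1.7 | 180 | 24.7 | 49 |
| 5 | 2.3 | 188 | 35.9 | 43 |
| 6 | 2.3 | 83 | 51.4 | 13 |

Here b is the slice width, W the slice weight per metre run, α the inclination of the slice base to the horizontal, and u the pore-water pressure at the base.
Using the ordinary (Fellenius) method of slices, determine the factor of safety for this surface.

Ordinary method of slices: FS = Σ[c'·Δl_i + (W_i cosα_i − u_i·Δl_i)·tanφ'] / Σ W_i sinα_i, with Δl_i = b_i / cosα_i.
Slice 1: Δl = 2.0/cos(-15.2°) = 2.073 m; N'_1 = 45·cos(-15.2°) − 10·2.073 = 22.7; c'Δl = 37.10; W sinα = -11.8
Slice 2: Δl = 3.1/cos(-2.7°) = 3.103 m; N'_2 = 218·cos(-2.7°) − 15·3.103 = 171.2; c'Δl = 55.55; W sinα = -10.3
Slice 3: Δl = 3.1/cos12.4° = 3.174 m; N'_3 = 351·cos12.4° − 42·3.174 = 209.5; c'Δl = 56.82; W sinα = 75.4
Slice 4: Δl = 1.7/cos24.7° = 1.871 m; N'_4 = 180·cos24.7° − 49·1.871 = 71.8; c'Δl = 33.49; W sinα = 75.2
Slice 5: Δl = 2.3/cos35.9° = 2.839 m; N'_5 = 188·cos35.9° − 43·2.839 = 30.2; c'Δl = 50.82; W sinα = 110.2
Slice 6: Δl = 2.3/cos51.4° = 3.687 m; N'_6 = 83·cos51.4° − 13·3.687 = 3.9; c'Δl = 65.99; W sinα = 64.9
Σc'Δl = 299.8 kN/m; ΣN' = 509.3 kN/m; ΣW sinα = 303.6 kN/m
Resisting = 299.8 + 509.3·tan32.9° = 299.8 + 329.5 = 629.3 kN/m
FS = 629.3 / 303.6 = 2.072

FS = 2.07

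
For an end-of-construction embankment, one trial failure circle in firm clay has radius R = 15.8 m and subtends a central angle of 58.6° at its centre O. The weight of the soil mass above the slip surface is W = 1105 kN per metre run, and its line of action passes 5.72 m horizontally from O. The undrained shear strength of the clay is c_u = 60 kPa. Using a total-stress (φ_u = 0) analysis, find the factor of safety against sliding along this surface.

FS = 2.42

Taking moments about the centre O, the resisting moment is provided by the undrained shear strength acting along the arc:
Arc length L_a = R·θ = 15.8·(58.6°·π/180) = 15.8·1.0228 = 16.16 m
M_R = c_u·L_a·R = 60·16.16·15.8 = 15319.4 kN·m/m
M_D = W·d = 1105·5.72 = 6320.6 kN·m/m
FS = M_R / M_D = 15319.4 / 6320.6 = 2.424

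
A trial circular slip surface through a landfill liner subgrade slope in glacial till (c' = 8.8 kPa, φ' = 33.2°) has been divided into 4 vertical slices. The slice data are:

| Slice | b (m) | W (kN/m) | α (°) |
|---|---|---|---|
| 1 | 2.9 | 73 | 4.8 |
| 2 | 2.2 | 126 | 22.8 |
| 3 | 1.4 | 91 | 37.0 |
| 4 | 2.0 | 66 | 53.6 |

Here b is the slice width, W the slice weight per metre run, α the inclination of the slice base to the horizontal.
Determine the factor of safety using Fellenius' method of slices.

Ordinary method of slices: FS = Σ[c'·Δl_i + (W_i cosα_i)·tanφ'] / Σ W_i sinα_i, with Δl_i = b_i / cosα_i.
Slice 1: Δl = 2.9/cos4.8° = 2.910 m; N'_1 = 73·cos4.8° = 72.7; c'Δl = 25.61; W sinα = 6.1
Slice 2: Δl = 2.2/cos22.8° = 2.386 m; N'_2 = 126·cos22.8° = 116.2; c'Δl = 21.00; W sinα = 48.8
Slice 3: Δl = 1.4/cos37.0° = 1.753 m; N'_3 = 91·cos37.0° = 72.7; c'Δl = 15.43; W sinα = 54.8
Slice 4: Δl = 2.0/cos53.6° = 3.370 m; N'_4 = 66·cos53.6° = 39.2; c'Δl = 29.66; W sinα = 53.1
Σc'Δl = 91.7 kN/m; ΣN' = 300.7 kN/m; ΣW sinα = 162.8 kN/m
Resisting = 91.7 + 300.7·tan33.2° = 91.7 + 196.8 = 288.5 kN/m
FS = 288.5 / 162.8 = 1.772

FS = 1.77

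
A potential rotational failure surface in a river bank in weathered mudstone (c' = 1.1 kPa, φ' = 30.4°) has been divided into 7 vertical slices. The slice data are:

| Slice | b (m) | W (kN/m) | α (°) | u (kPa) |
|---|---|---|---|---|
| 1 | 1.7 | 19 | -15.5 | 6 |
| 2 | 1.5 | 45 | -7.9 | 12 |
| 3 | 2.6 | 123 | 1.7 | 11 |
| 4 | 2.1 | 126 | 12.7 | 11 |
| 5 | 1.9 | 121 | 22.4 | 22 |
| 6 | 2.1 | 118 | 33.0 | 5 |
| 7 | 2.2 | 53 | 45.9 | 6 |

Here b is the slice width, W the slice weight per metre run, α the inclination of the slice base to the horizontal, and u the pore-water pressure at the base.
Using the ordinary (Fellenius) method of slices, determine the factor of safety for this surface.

Ordinary method of slices: FS = Σ[c'·Δl_i + (W_i cosα_i − u_i·Δl_i)·tanφ'] / Σ W_i sinα_i, with Δl_i = b_i / cosα_i.
Slice 1: Δl = 1.7/cos(-15.5°) = 1.764 m; N'_1 = 19·cos(-15.5°) − 6·1.764 = 7.7; c'Δl = 1.94; W sinα = -5.1
Slice 2: Δl = 1.5/cos(-7.9°) = 1.514 m; N'_2 = 45·cos(-7.9°) − 12·1.514 = 26.4; c'Δl = 1.67; W sinα = -6.2
Slice 3: Δl = 2.6/cos1.7° = 2.601 m; N'_3 = 123·cos1.7° − 11·2.601 = 94.3; c'Δl = 2.86; W sinα = 3.6
Slice 4: Δl = 2.1/cos12.7° = 2.153 m; N'_4 = 126·cos12.7° − 11·2.153 = 99.2; c'Δl = 2.37; W sinα = 27.7
Slice 5: Δl = 1.9/cos22.4° = 2.055 m; N'_5 = 121·cos22.4° − 22·2.055 = 66.7; c'Δl = 2.26; W sinα = 46.1
Slice 6: Δl = 2.1/cos33.0° = 2.504 m; N'_6 = 118·cos33.0° − 5·2.504 = 86.4; c'Δl = 2.75; W sinα = 64.3
Slice 7: Δl = 2.2/cos45.9° = 3.161 m; N'_7 = 53·cos45.9° − 6·3.161 = 17.9; c'Δl = 3.48; W sinα = 38.1
Σc'Δl = 17.3 kN/m; ΣN' = 398.7 kN/m; ΣW sinα = 168.5 kN/m
Resisting = 17.3 + 398.7·tan30.4° = 17.3 + 233.9 = 251.3 kN/m
FS = 251.3 / 168.5 = 1.491

FS = 1.49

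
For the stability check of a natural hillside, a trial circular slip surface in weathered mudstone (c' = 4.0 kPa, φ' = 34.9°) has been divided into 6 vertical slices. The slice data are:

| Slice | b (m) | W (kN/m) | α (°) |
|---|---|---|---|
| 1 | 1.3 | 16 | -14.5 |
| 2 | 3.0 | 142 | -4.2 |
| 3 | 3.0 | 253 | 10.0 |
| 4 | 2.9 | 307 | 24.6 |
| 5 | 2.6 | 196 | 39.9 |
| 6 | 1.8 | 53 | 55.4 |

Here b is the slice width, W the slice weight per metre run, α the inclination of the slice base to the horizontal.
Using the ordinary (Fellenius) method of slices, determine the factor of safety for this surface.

Ordinary method of slices: FS = Σ[c'·Δl_i + (W_i cosα_i)·tanφ'] / Σ W_i sinα_i, with Δl_i = b_i / cosα_i.
Slice 1: Δl = 1.3/cos(-14.5°) = 1.343 m; N'_1 = 16·cos(-14.5°) = 15.5; c'Δl = 5.37; W sinα = -4.0
Slice 2: Δl = 3.0/cos(-4.2°) = 3.008 m; N'_2 = 142·cos(-4.2°) = 141.6; c'Δl = 12.03; W sinα = -10.4
Slice 3: Δl = 3.0/cos10.0° = 3.046 m; N'_3 = 253·cos10.0° = 249.2; c'Δl = 12.19; W sinα = 43.9
Slice 4: Δl = 2.9/cos24.6° = 3.189 m; N'_4 = 307·cos24.6° = 279.1; c'Δl = 12.76; W sinα = 127.8
Slice 5: Δl = 2.6/cos39.9° = 3.389 m; N'_5 = 196·cos39.9° = 150.4; c'Δl = 13.56; W sinα = 125.7
Slice 6: Δl = 1.8/cos55.4° = 3.170 m; N'_6 = 53·cos55.4° = 30.1; c'Δl = 12.68; W sinα = 43.6
Σc'Δl = 68.6 kN/m; ΣN' = 865.9 kN/m; ΣW sinα = 326.7 kN/m
Resisting = 68.6 + 865.9·tan34.9° = 68.6 + 604.0 = 672.6 kN/m
FS = 672.6 / 326.7 = 2.059

FS = 2.06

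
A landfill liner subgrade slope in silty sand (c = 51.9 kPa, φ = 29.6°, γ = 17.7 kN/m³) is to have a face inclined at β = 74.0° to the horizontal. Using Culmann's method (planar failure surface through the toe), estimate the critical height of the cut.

H_c = 34.33 m

Culmann's analysis gives the critical failure plane at α_cr = (β + φ)/2 = (74.0 + 29.6)/2 = 51.8°, and the critical height
H_c = (4c/γ) · sinβ cosφ / [1 − cos(β − φ)]
    = (4·51.9/17.7) · sin74.0°·cos29.6° / [1 − cos(44.4°)]
    = 11.729 · 0.9613·0.8695 / [1 − 0.7145]
    = 11.729 · 0.8358 / 0.2855
    = 34.33 m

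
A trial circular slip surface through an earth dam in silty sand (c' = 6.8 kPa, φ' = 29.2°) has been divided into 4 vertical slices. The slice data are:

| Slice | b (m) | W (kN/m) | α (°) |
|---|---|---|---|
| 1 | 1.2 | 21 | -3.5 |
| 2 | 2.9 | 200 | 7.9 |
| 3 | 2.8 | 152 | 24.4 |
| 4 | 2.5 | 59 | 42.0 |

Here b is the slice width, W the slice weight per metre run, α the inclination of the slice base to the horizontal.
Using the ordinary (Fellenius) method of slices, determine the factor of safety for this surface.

Ordinary method of slices: FS = Σ[c'·Δl_i + (W_i cosα_i)·tanφ'] / Σ W_i sinα_i, with Δl_i = b_i / cosα_i.
Slice 1: Δl = 1.2/cos(-3.5°) = 1.202 m; N'_1 = 21·cos(-3.5°) = 21.0; c'Δl = 8.18; W sinα = -1.3
Slice 2: Δl = 2.9/cos7.9° = 2.928 m; N'_2 = 200·cos7.9° = 198.1; c'Δl = 19.91; W sinα = 27.5
Slice 3: Δl = 2.8/cos24.4° = 3.075 m; N'_3 = 152·cos24.4° = 138.4; c'Δl = 20.91; W sinα = 62.8
Slice 4: Δl = 2.5/cos42.0° = 3.364 m; N'_4 = 59·cos42.0° = 43.8; c'Δl = 22.88; W sinα = 39.5
Σc'Δl = 71.9 kN/m; ΣN' = 401.3 kN/m; ΣW sinα = 128.5 kN/m
Resisting = 71.9 + 401.3·tan29.2° = 71.9 + 224.3 = 296.2 kN/m
FS = 296.2 / 128.5 = 2.305

FS = 2.31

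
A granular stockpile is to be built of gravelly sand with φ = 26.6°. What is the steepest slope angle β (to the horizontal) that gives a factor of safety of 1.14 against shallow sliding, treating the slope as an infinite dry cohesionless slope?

For an infinite dry cohesionless slope FS = tanφ/tanβ, so tanβ = tanφ / FS.
tanβ = tan26.6° / 1.14 = 0.5008 / 1.14 = 0.4393
β = arctan(0.4393) = 23.71°

β = 23.7°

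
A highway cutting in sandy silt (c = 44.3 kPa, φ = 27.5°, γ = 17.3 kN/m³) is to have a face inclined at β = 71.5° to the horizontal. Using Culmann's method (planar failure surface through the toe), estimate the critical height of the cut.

H_c = 30.70 m

Culmann's analysis gives the critical failure plane at α_cr = (β + φ)/2 = (71.5 + 27.5)/2 = 49.5°, and the critical height
H_c = (4c/γ) · sinβ cosφ / [1 − cos(β − φ)]
    = (4·44.3/17.3) · sin71.5°·cos27.5° / [1 − cos(44.0°)]
    = 10.243 · 0.9483·0.8870 / [1 − 0.7193]
    = 10.243 · 0.8412 / 0.2807
    = 30.70 m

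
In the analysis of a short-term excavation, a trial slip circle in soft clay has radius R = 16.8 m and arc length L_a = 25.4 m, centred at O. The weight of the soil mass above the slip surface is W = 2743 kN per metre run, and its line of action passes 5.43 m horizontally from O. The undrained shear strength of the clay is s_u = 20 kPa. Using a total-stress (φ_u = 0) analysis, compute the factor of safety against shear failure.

Taking moments about the centre O, the resisting moment is provided by the undrained shear strength acting along the arc:
M_R = s_u·L_a·R = 20·25.40·16.8 = 8534.4 kN·m/m
M_D = W·d = 2743·5.43 = 14894.5 kN·m/m
FS = M_R / M_D = 8534.4 / 14894.5 = 0.573

FS = 0.57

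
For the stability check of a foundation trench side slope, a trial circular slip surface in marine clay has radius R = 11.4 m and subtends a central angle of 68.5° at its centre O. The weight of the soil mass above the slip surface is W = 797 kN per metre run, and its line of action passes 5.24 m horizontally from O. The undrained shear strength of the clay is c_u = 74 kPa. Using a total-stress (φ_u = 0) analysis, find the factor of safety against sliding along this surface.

FS = 2.75

Taking moments about the centre O, the resisting moment is provided by the undrained shear strength acting along the arc:
Arc length L_a = R·θ = 11.4·(68.5°·π/180) = 11.4·1.1956 = 13.63 m
M_R = c_u·L_a·R = 74·13.63·11.4 = 11497.7 kN·m/m
M_D = W·d = 797·5.24 = 4176.3 kN·m/m
FS = M_R / M_D = 11497.7 / 4176.3 = 2.753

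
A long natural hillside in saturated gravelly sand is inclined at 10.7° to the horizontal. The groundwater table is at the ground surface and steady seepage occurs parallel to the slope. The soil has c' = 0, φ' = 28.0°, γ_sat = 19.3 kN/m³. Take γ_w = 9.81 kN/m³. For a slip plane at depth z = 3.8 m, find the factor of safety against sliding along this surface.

With seepage parallel to the slope and the water table at the surface, the effective normal stress on the slip plane uses the buoyant unit weight γ' = γ_sat − γ_w while the driving shear stress uses γ_sat:
FS = [c' + γ' z cos²β tanφ'] / [γ_sat z sinβ cosβ]
(For c' = 0 this reduces to FS = (γ'/γ_sat)·tanφ'/tanβ.)
γ' = 19.3 − 9.81 = 9.49 kN/m³
Numerator = 0.0 + 9.49·3.8·cos²10.7°·tan28.0° = 0.0 + 9.49·3.8·0.9655·0.5317 = 18.514 kPa
Denominator = 19.3·3.8·sin10.7°·cos10.7° = 19.3·3.8·0.1857·0.9826 = 13.380 kPa
FS = 18.514 / 13.380 = 1.384

FS = 1.38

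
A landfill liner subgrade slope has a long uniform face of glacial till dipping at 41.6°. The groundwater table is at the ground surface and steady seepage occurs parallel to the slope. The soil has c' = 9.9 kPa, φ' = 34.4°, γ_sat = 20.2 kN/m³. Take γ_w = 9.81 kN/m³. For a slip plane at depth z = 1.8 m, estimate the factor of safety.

FS = 0.95

With seepage parallel to the slope and the water table at the surface, the effective normal stress on the slip plane uses the buoyant unit weight γ' = γ_sat − γ_w while the driving shear stress uses γ_sat:
FS = [c' + γ' z cos²β tanφ'] / [γ_sat z sinβ cosβ]
γ' = 20.2 − 9.81 = 10.39 kN/m³
Numerator = 9.9 + 10.39·1.8·cos²41.6°·tan34.4° = 9.9 + 10.39·1.8·0.5592·0.6847 = 17.061 kPa
Denominator = 20.2·1.8·sin41.6°·cos41.6° = 20.2·1.8·0.6639·0.7478 = 18.052 kPa
FS = 17.061 / 18.052 = 0.945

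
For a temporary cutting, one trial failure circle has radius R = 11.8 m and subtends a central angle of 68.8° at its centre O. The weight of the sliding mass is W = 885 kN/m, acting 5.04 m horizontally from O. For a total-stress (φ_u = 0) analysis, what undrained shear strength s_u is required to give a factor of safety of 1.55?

s_u = 41.4 kPa

FS = s_u·L_a·R / (W·d), so s_u = FS·W·d / (L_a·R).
Arc length L_a = R·θ = 11.8·(68.8°·π/180) = 11.8·1.2008 = 14.17 m
s_u = 1.55·885·5.04 / (14.17·11.8) = 6913.6 / 167.20 = 41.35 kPa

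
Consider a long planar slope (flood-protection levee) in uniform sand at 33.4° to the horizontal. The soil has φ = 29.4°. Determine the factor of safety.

For a dry cohesionless infinite slope the factor of safety is FS = tanφ / tanβ.
FS = tan29.4° / tan33.4° = 0.5635 / 0.6594 = 0.855

FS = 0.85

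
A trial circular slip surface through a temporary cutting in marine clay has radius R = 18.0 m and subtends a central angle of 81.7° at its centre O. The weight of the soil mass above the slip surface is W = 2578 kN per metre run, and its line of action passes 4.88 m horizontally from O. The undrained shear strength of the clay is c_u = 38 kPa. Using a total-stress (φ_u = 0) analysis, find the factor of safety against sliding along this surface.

Taking moments about the centre O, the resisting moment is provided by the undrained shear strength acting along the arc:
Arc length L_a = R·θ = 18.0·(81.7°·π/180) = 18.0·1.4259 = 25.67 m
M_R = c_u·L_a·R = 38·25.67·18.0 = 17556.1 kN·m/m
M_D = W·d = 2578·4.88 = 12580.6 kN·m/m
FS = M_R / M_D = 17556.1 / 12580.6 = 1.395

FS = 1.40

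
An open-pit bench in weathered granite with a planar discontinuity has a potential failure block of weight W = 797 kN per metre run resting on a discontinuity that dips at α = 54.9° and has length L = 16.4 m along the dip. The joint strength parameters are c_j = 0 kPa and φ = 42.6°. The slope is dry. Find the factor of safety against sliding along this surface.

FS = 0.65

Resolving the block weight along and normal to the plane and applying the Mohr–Coulomb strength on the joint:
N' = W cosα = 797·cos54.9° = 458.3 kN/m
Driving force T = W sinα = 797·sin54.9° = 652.1 kN/m
Resisting force R = c_j·L + N'·tanφ = 0·16.4 + 458.3·tan42.6° = 0.0 + 421.4 = 421.4 kN/m
FS = R / T = 421.4 / 652.1 = 0.646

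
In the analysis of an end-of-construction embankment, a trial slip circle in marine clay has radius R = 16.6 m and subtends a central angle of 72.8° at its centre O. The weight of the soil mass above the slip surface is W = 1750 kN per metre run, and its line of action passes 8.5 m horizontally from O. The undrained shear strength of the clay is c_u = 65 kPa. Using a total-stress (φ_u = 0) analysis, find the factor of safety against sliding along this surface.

Taking moments about the centre O, the resisting moment is provided by the undrained shear strength acting along the arc:
Arc length L_a = R·θ = 16.6·(72.8°·π/180) = 16.6·1.2706 = 21.09 m
M_R = c_u·L_a·R = 65·21.09·16.6 = 22758.2 kN·m/m
M_D = W·d = 1750·8.5 = 14875.0 kN·m/m
FS = M_R / M_D = 22758.2 / 14875.0 = 1.530

FS = 1.53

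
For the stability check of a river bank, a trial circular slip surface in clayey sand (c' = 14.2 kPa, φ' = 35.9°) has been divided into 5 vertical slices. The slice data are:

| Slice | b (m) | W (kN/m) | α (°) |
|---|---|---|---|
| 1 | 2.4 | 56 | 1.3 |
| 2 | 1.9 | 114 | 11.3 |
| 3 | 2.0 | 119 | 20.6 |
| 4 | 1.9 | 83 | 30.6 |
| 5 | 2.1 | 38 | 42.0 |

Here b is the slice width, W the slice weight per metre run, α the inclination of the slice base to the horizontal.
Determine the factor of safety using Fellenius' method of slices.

Ordinary method of slices: FS = Σ[c'·Δl_i + (W_i cosα_i)·tanφ'] / Σ W_i sinα_i, with Δl_i = b_i / cosα_i.
Slice 1: Δl = 2.4/cos1.3° = 2.401 m; N'_1 = 56·cos1.3° = 56.0; c'Δl = 34.09; W sinα = 1.3
Slice 2: Δl = 1.9/cos11.3° = 1.938 m; N'_2 = 114·cos11.3° = 111.8; c'Δl = 27.51; W sinα = 22.3
Slice 3: Δl = 2.0/cos20.6° = 2.137 m; N'_3 = 119·cos20.6° = 111.4; c'Δl = 30.34; W sinα = 41.9
Slice 4: Δl = 1.9/cos30.6° = 2.207 m; N'_4 = 83·cos30.6° = 71.4; c'Δl = 31.35; W sinα = 42.3
Slice 5: Δl = 2.1/cos42.0° = 2.826 m; N'_5 = 38·cos42.0° = 28.2; c'Δl = 40.13; W sinα = 25.4
Σc'Δl = 163.4 kN/m; ΣN' = 378.8 kN/m; ΣW sinα = 133.2 kN/m
Resisting = 163.4 + 378.8·tan35.9° = 163.4 + 274.2 = 437.7 kN/m
FS = 437.7 / 133.2 = 3.287

FS = 3.29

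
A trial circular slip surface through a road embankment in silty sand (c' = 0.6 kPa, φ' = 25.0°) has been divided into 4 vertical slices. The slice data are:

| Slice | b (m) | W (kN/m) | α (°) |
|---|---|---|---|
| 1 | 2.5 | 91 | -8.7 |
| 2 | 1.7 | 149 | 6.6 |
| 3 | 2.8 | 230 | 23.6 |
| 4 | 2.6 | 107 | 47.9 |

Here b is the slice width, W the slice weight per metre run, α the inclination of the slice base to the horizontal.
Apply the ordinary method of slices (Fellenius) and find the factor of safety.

FS = 1.43

Ordinary method of slices: FS = Σ[c'·Δl_i + (W_i cosα_i)·tanφ'] / Σ W_i sinα_i, with Δl_i = b_i / cosα_i.
Slice 1: Δl = 2.5/cos(-8.7°) = 2.529 m; N'_1 = 91·cos(-8.7°) = 90.0; c'Δl = 1.52; W sinα = -13.8
Slice 2: Δl = 1.7/cos6.6° = 1.711 m; N'_2 = 149·cos6.6° = 148.0; c'Δl = 1.03; W sinα = 17.1
Slice 3: Δl = 2.8/cos23.6° = 3.056 m; N'_3 = 230·cos23.6° = 210.8; c'Δl = 1.83; W sinα = 92.1
Slice 4: Δl = 2.6/cos47.9° = 3.878 m; N'_4 = 107·cos47.9° = 71.7; c'Δl = 2.33; W sinα = 79.4
Σc'Δl = 6.7 kN/m; ΣN' = 520.5 kN/m; ΣW sinα = 174.8 kN/m
Resisting = 6.7 + 520.5·tan25.0° = 6.7 + 242.7 = 249.4 kN/m
FS = 249.4 / 174.8 = 1.427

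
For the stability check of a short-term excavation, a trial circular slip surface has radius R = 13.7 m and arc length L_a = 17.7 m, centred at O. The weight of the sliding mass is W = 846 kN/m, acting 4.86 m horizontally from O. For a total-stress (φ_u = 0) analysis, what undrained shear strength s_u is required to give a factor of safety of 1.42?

FS = s_u·L_a·R / (W·d), so s_u = FS·W·d / (L_a·R).
s_u = 1.42·846·4.86 / (17.70·13.7) = 5838.4 / 242.49 = 24.08 kPa

s_u = 24.1 kPa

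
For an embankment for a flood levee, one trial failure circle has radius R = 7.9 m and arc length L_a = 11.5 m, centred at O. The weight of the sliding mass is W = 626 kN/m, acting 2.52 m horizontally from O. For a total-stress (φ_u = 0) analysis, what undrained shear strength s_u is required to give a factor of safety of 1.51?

FS = s_u·L_a·R / (W·d), so s_u = FS·W·d / (L_a·R).
s_u = 1.51·626·2.52 / (11.50·7.9) = 2382.1 / 90.85 = 26.22 kPa

s_u = 26.2 kPa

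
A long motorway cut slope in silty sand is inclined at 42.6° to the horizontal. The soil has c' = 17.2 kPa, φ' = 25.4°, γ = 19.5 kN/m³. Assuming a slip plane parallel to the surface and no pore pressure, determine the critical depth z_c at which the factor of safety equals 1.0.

Setting FS = 1.00 in FS = [c' + γz cos²β tanφ'] / [γz sinβ cosβ] and solving for z:
z = c' / [γ cosβ (FS·sinβ − cosβ·tanφ')]
  = 17.2 / [19.5·cos42.6°·(1.00·sin42.6° − cos42.6°·tan25.4°)]
  = 17.2 / [19.5·0.7361·(1.00·0.6769 − 0.7361·0.4748)]
  = 17.2 / 4.6988 = 3.661 m

z_c = 3.66 m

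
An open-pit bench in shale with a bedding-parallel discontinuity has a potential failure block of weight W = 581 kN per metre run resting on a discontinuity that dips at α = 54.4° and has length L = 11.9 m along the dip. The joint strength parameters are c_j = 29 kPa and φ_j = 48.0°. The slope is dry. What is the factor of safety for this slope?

FS = 1.53

Resolving the block weight along and normal to the plane and applying the Mohr–Coulomb strength on the joint:
N' = W cosα = 581·cos54.4° = 338.2 kN/m
Driving force T = W sinα = 581·sin54.4° = 472.4 kN/m
Resisting force R = c_j·L + N'·tanφ_j = 29·11.9 + 338.2·tan48.0° = 345.1 + 375.6 = 720.7 kN/m
FS = R / T = 720.7 / 472.4 = 1.526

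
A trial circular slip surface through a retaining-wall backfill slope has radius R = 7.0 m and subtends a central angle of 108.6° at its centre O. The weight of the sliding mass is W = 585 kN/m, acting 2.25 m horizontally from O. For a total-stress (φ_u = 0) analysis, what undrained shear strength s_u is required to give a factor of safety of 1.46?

s_u = 20.7 kPa

FS = s_u·L_a·R / (W·d), so s_u = FS·W·d / (L_a·R).
Arc length L_a = R·θ = 7.0·(108.6°·π/180) = 7.0·1.8954 = 13.27 m
s_u = 1.46·585·2.25 / (13.27·7.0) = 1921.7 / 92.88 = 20.69 kPa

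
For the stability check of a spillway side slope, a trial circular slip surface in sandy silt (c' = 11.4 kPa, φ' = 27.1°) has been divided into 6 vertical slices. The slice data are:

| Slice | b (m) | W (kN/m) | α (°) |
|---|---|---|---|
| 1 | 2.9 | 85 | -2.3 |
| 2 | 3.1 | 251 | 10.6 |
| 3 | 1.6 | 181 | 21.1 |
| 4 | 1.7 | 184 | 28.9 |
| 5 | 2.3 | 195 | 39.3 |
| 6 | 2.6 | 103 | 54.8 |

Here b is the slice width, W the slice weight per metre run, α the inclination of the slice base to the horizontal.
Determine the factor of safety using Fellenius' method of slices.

Ordinary method of slices: FS = Σ[c'·Δl_i + (W_i cosα_i)·tanφ'] / Σ W_i sinα_i, with Δl_i = b_i / cosα_i.
Slice 1: Δl = 2.9/cos(-2.3°) = 2.902 m; N'_1 = 85·cos(-2.3°) = 84.9; c'Δl = 33.09; W sinα = -3.4
Slice 2: Δl = 3.1/cos10.6° = 3.154 m; N'_2 = 251·cos10.6° = 246.7; c'Δl = 35.95; W sinα = 46.2
Slice 3: Δl = 1.6/cos21.1° = 1.715 m; N'_3 = 181·cos21.1° = 168.9; c'Δl = 19.55; W sinα = 65.2
Slice 4: Δl = 1.7/cos28.9° = 1.942 m; N'_4 = 184·cos28.9° = 161.1; c'Δl = 22.14; W sinα = 88.9
Slice 5: Δl = 2.3/cos39.3° = 2.972 m; N'_5 = 195·cos39.3° = 150.9; c'Δl = 33.88; W sinα = 123.5
Slice 6: Δl = 2.6/cos54.8° = 4.511 m; N'_6 = 103·cos54.8° = 59.4; c'Δl = 51.42; W sinα = 84.2
Σc'Δl = 196.0 kN/m; ΣN' = 871.9 kN/m; ΣW sinα = 404.5 kN/m
Resisting = 196.0 + 871.9·tan27.1° = 196.0 + 446.2 = 642.2 kN/m
FS = 642.2 / 404.5 = 1.588

FS = 1.59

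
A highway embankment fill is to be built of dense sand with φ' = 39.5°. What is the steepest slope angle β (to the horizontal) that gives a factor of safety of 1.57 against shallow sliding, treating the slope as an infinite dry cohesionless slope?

β = 27.7°

For an infinite dry cohesionless slope FS = tanφ'/tanβ, so tanβ = tanφ' / FS.
tanβ = tan39.5° / 1.57 = 0.8243 / 1.57 = 0.5251
β = arctan(0.5251) = 27.70°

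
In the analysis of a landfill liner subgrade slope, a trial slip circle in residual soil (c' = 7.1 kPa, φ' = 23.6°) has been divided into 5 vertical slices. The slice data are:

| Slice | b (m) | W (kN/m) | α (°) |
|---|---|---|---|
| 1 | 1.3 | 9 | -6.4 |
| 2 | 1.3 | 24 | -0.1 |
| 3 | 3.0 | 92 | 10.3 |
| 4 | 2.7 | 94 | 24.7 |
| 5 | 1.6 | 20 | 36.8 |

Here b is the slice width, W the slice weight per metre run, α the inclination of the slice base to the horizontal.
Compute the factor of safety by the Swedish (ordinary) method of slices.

FS = 2.61

Ordinary method of slices: FS = Σ[c'·Δl_i + (W_i cosα_i)·tanφ'] / Σ W_i sinα_i, with Δl_i = b_i / cosα_i.
Slice 1: Δl = 1.3/cos(-6.4°) = 1.308 m; N'_1 = 9·cos(-6.4°) = 8.9; c'Δl = 9.29; W sinα = -1.0
Slice 2: Δl = 1.3/cos(-0.1°) = 1.300 m; N'_2 = 24·cos(-0.1°) = 24.0; c'Δl = 9.23; W sinα = -0.0
Slice 3: Δl = 3.0/cos10.3° = 3.049 m; N'_3 = 92·cos10.3° = 90.5; c'Δl = 21.65; W sinα = 16.4
Slice 4: Δl = 2.7/cos24.7° = 2.972 m; N'_4 = 94·cos24.7° = 85.4; c'Δl = 21.10; W sinα = 39.3
Slice 5: Δl = 1.6/cos36.8° = 1.998 m; N'_5 = 20·cos36.8° = 16.0; c'Δl = 14.19; W sinα = 12.0
Σc'Δl = 75.5 kN/m; ΣN' = 224.9 kN/m; ΣW sinα = 66.7 kN/m
Resisting = 75.5 + 224.9·tan23.6° = 75.5 + 98.2 = 173.7 kN/m
FS = 173.7 / 66.7 = 2.606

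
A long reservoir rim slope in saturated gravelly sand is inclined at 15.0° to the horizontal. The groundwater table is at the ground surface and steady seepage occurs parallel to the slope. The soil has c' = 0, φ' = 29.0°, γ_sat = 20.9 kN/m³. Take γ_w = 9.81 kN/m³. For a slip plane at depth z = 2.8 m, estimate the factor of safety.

FS = 1.10

With seepage parallel to the slope and the water table at the surface, the effective normal stress on the slip plane uses the buoyant unit weight γ' = γ_sat − γ_w while the driving shear stress uses γ_sat:
FS = [c' + γ' z cos²β tanφ'] / [γ_sat z sinβ cosβ]
(For c' = 0 this reduces to FS = (γ'/γ_sat)·tanφ'/tanβ.)
γ' = 20.9 − 9.81 = 11.09 kN/m³
Numerator = 0.0 + 11.09·2.8·cos²15.0°·tan29.0° = 0.0 + 11.09·2.8·0.9330·0.5543 = 16.059 kPa
Denominator = 20.9·2.8·sin15.0°·cos15.0° = 20.9·2.8·0.2588·0.9659 = 14.630 kPa
FS = 16.059 / 14.630 = 1.098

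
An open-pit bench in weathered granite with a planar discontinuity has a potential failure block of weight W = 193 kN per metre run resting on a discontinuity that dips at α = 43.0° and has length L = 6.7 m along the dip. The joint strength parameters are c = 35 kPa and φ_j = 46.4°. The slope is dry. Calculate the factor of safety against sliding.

Resolving the block weight along and normal to the plane and applying the Mohr–Coulomb strength on the joint:
N' = W cosα = 193·cos43.0° = 141.2 kN/m
Driving force T = W sinα = 193·sin43.0° = 131.6 kN/m
Resisting force R = c·L + N'·tanφ_j = 35·6.7 + 141.2·tan46.4° = 234.5 + 148.2 = 382.7 kN/m
FS = R / T = 382.7 / 131.6 = 2.908

FS = 2.91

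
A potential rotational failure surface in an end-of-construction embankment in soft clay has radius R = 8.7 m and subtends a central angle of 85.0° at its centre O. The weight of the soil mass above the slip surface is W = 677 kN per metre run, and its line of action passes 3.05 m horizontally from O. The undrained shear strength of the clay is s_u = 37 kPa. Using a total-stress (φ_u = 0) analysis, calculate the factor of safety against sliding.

FS = 2.01

Taking moments about the centre O, the resisting moment is provided by the undrained shear strength acting along the arc:
Arc length L_a = R·θ = 8.7·(85.0°·π/180) = 8.7·1.4835 = 12.91 m
M_R = s_u·L_a·R = 37·12.91·8.7 = 4154.7 kN·m/m
M_D = W·d = 677·3.05 = 2064.8 kN·m/m
FS = M_R / M_D = 4154.7 / 2064.8 = 2.012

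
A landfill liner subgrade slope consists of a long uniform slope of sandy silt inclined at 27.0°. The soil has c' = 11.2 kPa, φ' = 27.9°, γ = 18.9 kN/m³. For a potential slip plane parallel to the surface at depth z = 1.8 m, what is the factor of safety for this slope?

FS = 1.85

For an infinite slope with a slip plane parallel to the surface (no pore pressure): FS = [c' + γz cos²β tanφ'] / [γz sinβ cosβ].
γz = 18.9·1.8 = 34.02 kN/m²
Numerator = 11.2 + 34.02·cos²27.0°·tan27.9° = 11.2 + 34.02·0.7939·0.5295 = 25.500 kPa
Denominator = 34.02·sin27.0°·cos27.0° = 34.02·0.4540·0.8910 = 13.761 kPa
FS = 25.500 / 13.761 = 1.853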